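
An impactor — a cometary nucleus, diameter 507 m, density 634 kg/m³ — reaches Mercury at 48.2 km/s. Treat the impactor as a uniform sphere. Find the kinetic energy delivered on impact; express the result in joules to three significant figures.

E ≈ 5.03 × 10^19 J

v = 48200 m/s.
Mass m = (π/6) ρ d³ = (π/6) × 634 × (507)³ = 4.326 × 10^10 kg
E = ½ m v² = 0.5 × 4.326 × 10^10 × (48200)² = 5.025 × 10^19 J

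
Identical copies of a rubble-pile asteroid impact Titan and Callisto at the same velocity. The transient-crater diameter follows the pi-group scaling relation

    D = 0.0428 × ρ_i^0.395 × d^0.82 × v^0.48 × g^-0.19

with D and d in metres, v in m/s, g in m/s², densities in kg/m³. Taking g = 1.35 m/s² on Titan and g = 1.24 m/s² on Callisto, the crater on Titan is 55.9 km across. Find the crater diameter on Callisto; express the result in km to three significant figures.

All impactor-dependent factors cancel in the ratio, leaving D_Callisto/D_Titan = (g_Callisto/g_Titan)^-0.19.
(1.24/1.35)^-0.19 = 0.9185^-0.19 = 1.016
D_Callisto = 1.016 × 55.9 km = 56.8 km

D ≈ 56.8 km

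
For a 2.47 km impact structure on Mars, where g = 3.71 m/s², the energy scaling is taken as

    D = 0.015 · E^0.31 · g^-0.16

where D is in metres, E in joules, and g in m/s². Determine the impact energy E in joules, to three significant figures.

Rearranging: E = [D / (0.015 · g^-0.16)]^(1/0.31).
D = 2470 m.
g^-0.16 = 3.71^-0.16 = 0.8108
D / (0.015 × 0.8108) = 2470 / (0.01216) = 2.031 × 10^5
E = (2.031 × 10^5)^3.2258 = 1.323 × 10^17 J

E ≈ 1.32 × 10^17 J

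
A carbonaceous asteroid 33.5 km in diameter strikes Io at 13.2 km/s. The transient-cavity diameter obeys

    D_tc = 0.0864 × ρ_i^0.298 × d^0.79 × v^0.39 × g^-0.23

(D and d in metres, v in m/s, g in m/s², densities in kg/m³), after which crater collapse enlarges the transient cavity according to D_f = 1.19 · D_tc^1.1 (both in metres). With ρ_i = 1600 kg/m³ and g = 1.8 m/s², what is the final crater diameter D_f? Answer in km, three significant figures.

D_f ≈ 390 km

In SI: d = 33500 m, v = 13200 m/s.
ρ_i^0.298 = 1600^0.298 = 9.012
d^0.79 = 33500^0.79 = 3757
v^0.39 = 13200^0.39 = 40.46
g^-0.23 = 1.8^-0.23 = 0.8735
D_tc = 0.0864 × 9.012 × 3757 × 40.46 × 0.8735 = 1.034 × 10^5 m
D_f = 1.19 × (1.034 × 10^5)^1.1 = 3.904 × 10^5 m
     = 390.4 km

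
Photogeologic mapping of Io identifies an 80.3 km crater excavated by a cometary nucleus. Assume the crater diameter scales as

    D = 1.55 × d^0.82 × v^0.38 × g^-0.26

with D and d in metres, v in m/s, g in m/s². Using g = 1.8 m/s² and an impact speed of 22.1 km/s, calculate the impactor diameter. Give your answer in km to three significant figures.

Rearranging for d: d = [D / (1.55 · 22100^0.38 · 1.8^-0.26)]^(1/0.82).
D = 80300 m.
22100^0.38 = 44.76
1.8^-0.26 = 0.8583
Denominator = 1.55 × 44.76 × 0.8583 = 59.55
D / 59.55 = 80300 / 59.55 = 1348
d = 1348^(1/0.82) = 1348^1.2195 = 6556 m

d ≈ 6.56 km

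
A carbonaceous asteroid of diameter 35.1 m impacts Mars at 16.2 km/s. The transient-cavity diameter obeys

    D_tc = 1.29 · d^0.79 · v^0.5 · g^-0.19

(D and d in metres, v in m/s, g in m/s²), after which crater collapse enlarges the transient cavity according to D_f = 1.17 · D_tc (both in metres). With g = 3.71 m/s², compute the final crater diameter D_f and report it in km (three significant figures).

v = 16200 m/s.
d^0.79 = 35.1^0.79 = 16.63
v^0.5 = 16200^0.5 = 127.3
g^-0.19 = 3.71^-0.19 = 0.7795
D_tc = 1.29 × 16.63 × 127.3 × 0.7795 = 2129 m
D_f = 1.17 × 2129 = 2491 m
     = 2.491 km

D_f ≈ 2.49 km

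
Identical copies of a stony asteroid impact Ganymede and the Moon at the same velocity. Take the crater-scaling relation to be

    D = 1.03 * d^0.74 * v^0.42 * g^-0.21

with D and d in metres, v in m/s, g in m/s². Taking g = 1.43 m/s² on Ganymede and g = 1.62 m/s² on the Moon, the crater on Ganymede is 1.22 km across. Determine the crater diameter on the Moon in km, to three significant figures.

D ≈ 1.19 km

All impactor-dependent factors cancel in the ratio, leaving D_Moon/D_Ganymede = (g_Moon/g_Ganymede)^-0.21.
(1.62/1.43)^-0.21 = 1.133^-0.21 = 0.9741
D_Moon = 0.9741 × 1.22 km = 1.19 km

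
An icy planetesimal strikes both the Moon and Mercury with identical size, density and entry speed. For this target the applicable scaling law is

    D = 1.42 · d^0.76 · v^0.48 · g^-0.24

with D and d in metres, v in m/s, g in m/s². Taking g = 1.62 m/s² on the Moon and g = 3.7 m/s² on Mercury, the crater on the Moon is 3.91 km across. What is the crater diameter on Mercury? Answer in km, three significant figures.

D ≈ 3.21 km

All impactor-dependent factors cancel in the ratio, leaving D_Mercury/D_Moon = (g_Mercury/g_Moon)^-0.24.
(3.7/1.62)^-0.24 = 2.284^-0.24 = 0.8202
D_Mercury = 0.8202 × 3.91 km = 3.21 km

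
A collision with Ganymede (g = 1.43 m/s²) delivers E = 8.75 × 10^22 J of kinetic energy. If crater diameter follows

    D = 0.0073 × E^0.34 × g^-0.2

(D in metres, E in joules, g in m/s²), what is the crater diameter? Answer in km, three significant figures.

E^0.34 = (8.75 × 10^22)^0.34 = 6.314 × 10^7
g^-0.2 = 1.43^-0.2 = 0.9310
D = 0.0073 × 6.314 × 10^7 × 0.9310 = 4.291 × 10^5 m
   = 429.1 km

D ≈ 429 km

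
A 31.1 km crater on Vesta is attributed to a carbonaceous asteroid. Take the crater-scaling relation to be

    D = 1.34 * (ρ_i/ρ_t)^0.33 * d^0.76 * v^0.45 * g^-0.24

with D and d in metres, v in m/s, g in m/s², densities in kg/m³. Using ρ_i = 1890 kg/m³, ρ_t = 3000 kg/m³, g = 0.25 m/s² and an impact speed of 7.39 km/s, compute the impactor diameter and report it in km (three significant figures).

d ≈ 2.24 km

Rearranging for d: d = [D / (1.34 · (1890/3000)^0.33 · 7390^0.45 · 0.25^-0.24)]^(1/0.76).
D = 31100 m.
(1890/3000)^0.33 = 0.8586
7390^0.45 = 55.07
0.25^-0.24 = 1.395
Denominator = 1.34 × 0.8586 × 55.07 × 1.395 = 88.39
D / 88.39 = 31100 / 88.39 = 351.8
d = 351.8^(1/0.76) = 351.8^1.3158 = 2241 m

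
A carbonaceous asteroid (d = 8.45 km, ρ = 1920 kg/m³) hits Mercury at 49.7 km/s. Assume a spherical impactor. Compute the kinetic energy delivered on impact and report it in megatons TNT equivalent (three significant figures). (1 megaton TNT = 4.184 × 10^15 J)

E ≈ 1.79 × 10^8 Mt TNT

d = 8450 m; v = 49700 m/s.
Mass m = (π/6) ρ d³ = (π/6) × 1920 × (8450)³ = 6.066 × 10^14 kg
E = ½ m v² = 0.5 × 6.066 × 10^14 × (49700)² = 7.492 × 10^23 J
   = 7.492 × 10^23 / 4.184×10^15 = 1.791 × 10^8 Mt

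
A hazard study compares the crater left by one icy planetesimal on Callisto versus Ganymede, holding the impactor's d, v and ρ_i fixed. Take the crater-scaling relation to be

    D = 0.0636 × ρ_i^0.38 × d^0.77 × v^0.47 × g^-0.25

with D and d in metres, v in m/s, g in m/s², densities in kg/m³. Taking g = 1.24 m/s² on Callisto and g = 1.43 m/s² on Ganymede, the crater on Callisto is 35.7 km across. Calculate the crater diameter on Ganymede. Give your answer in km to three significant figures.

All impactor-dependent factors cancel in the ratio, leaving D_Ganymede/D_Callisto = (g_Ganymede/g_Callisto)^-0.25.
(1.43/1.24)^-0.25 = 1.153^-0.25 = 0.9650
D_Ganymede = 0.9650 × 35.7 km = 34.5 km

D ≈ 34.5 km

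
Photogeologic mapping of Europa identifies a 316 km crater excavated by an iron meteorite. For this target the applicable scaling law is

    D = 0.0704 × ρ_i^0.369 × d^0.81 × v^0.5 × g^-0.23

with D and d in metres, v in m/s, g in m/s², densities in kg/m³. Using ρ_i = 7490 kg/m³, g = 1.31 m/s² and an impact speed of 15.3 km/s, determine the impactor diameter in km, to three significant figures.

d ≈ 7.90 km

Rearranging for d: d = [D / (0.0704 · 7490^0.369 · 15300^0.5 · 1.31^-0.23)]^(1/0.81).
D = 316000 m.
7490^0.369 = 26.90
15300^0.5 = 123.7
1.31^-0.23 = 0.9398
Denominator = 0.0704 × 26.90 × 123.7 × 0.9398 = 220.2
D / 220.2 = 316000 / 220.2 = 1435
d = 1435^(1/0.81) = 1435^1.2346 = 7897 m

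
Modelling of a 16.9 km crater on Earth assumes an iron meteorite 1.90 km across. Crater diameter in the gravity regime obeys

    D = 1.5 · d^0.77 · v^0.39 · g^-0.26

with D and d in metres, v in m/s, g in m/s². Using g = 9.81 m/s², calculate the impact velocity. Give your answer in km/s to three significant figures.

v ≈ 37.7 km/s

Rearranging for v: v = [D / (1.5 · 1900^0.77 · 9.81^-0.26)]^(1/0.39).
D = 16900 m.
1900^0.77 = 334.7
9.81^-0.26 = 0.5523
Denominator = 1.5 × 334.7 × 0.5523 = 277.3
D / 277.3 = 16900 / 277.3 = 60.94
v = 60.94^(1/0.39) = 60.94^2.5641 = 37728 m/s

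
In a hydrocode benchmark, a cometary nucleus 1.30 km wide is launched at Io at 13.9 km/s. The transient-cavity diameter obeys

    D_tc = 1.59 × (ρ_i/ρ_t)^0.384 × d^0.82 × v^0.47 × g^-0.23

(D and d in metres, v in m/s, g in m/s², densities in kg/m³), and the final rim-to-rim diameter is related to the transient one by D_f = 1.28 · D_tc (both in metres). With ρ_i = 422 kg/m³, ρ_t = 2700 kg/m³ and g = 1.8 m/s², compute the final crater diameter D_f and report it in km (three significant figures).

In SI: d = 1300 m, v = 13900 m/s.
(ρ_i/ρ_t)^0.384 = (422/2700)^0.384 = 0.4903
d^0.82 = 1300^0.82 = 357.6
v^0.47 = 13900^0.47 = 88.56
g^-0.23 = 1.8^-0.23 = 0.8735
D_tc = 1.59 × 0.4903 × 357.6 × 88.56 × 0.8735 = 21570 m
D_f = 1.28 × 21570 = 27610 m
     = 27.61 km

D_f ≈ 27.6 km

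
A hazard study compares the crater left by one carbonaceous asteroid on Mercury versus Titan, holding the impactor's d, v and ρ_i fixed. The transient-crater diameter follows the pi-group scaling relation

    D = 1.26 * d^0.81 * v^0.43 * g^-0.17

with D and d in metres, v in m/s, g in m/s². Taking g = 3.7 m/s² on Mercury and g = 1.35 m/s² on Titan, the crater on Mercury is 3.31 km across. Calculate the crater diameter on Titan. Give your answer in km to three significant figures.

D ≈ 3.93 km

All impactor-dependent factors cancel in the ratio, leaving D_Titan/D_Mercury = (g_Titan/g_Mercury)^-0.17.
(1.35/3.7)^-0.17 = 0.3649^-0.17 = 1.187
D_Titan = 1.187 × 3.31 km = 3.93 km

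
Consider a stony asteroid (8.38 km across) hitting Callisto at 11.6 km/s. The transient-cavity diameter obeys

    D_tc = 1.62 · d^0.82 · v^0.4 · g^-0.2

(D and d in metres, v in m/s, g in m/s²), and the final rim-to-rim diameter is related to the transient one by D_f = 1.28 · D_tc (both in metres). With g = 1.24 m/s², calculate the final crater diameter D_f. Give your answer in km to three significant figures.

In SI: d = 8380 m, v = 11600 m/s.
d^0.82 = 8380^0.82 = 1648
v^0.4 = 11600^0.4 = 42.25
g^-0.2 = 1.24^-0.2 = 0.9579
D_tc = 1.62 × 1648 × 42.25 × 0.9579 = 1.080 × 10^5 m
D_f = 1.28 × 1.080 × 10^5 = 1.382 × 10^5 m
     = 138.2 km

D_f ≈ 138 km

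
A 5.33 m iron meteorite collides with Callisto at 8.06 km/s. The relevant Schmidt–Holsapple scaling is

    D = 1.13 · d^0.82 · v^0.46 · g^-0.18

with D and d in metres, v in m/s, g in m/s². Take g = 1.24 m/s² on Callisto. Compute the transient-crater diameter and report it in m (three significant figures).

In SI units: v = 8060 m/s.
d^0.82 = 5.33^0.82 = 3.944
v^0.46 = 8060^0.46 = 62.65
g^-0.18 = 1.24^-0.18 = 0.9620
D = 1.13 × 3.944 × 62.65 × 0.9620 = 268.6 m

D ≈ 269 m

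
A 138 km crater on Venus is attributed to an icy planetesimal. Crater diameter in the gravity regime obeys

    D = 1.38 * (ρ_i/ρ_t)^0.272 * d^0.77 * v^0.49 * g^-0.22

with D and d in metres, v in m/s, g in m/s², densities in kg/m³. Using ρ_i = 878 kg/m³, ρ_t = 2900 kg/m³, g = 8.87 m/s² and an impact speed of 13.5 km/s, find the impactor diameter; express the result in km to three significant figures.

d ≈ 20.9 km

Rearranging for d: d = [D / (1.38 · (878/2900)^0.272 · 13500^0.49 · 8.87^-0.22)]^(1/0.77).
D = 138000 m.
(878/2900)^0.272 = 0.7225
13500^0.49 = 105.6
8.87^-0.22 = 0.6187
Denominator = 1.38 × 0.7225 × 105.6 × 0.6187 = 65.14
D / 65.14 = 138000 / 65.14 = 2119
d = 2119^(1/0.77) = 2119^1.2987 = 20876 m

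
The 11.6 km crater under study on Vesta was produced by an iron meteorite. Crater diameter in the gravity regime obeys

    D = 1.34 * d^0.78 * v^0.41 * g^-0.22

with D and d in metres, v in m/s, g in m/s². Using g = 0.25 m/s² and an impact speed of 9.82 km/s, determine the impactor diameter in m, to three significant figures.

d ≈ 602 m

Rearranging for d: d = [D / (1.34 · 9820^0.41 · 0.25^-0.22)]^(1/0.78).
D = 11600 m.
9820^0.41 = 43.33
0.25^-0.22 = 1.357
Denominator = 1.34 × 43.33 × 1.357 = 78.79
D / 78.79 = 11600 / 78.79 = 147.2
d = 147.2^(1/0.78) = 147.2^1.2821 = 601.8 m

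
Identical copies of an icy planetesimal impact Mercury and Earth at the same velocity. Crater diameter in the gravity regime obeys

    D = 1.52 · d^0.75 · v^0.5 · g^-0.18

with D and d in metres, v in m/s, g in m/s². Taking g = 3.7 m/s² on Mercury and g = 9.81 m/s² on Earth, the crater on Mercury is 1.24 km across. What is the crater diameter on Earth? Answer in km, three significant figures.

All impactor-dependent factors cancel in the ratio, leaving D_Earth/D_Mercury = (g_Earth/g_Mercury)^-0.18.
(9.81/3.7)^-0.18 = 2.651^-0.18 = 0.8390
D_Earth = 0.8390 × 1.24 km = 1.04 km

D ≈ 1.04 km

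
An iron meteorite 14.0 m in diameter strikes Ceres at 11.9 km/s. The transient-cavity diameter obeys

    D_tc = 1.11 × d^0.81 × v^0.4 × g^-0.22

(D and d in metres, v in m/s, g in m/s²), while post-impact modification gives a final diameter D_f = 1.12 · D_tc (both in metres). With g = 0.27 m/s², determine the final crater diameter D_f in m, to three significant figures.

v = 11900 m/s.
d^0.81 = 14^0.81 = 8.479
v^0.4 = 11900^0.4 = 42.68
g^-0.22 = 0.27^-0.22 = 1.334
D_tc = 1.11 × 8.479 × 42.68 × 1.334 = 535.9 m
D_f = 1.12 × 535.9 = 600.2 m

D_f ≈ 600 m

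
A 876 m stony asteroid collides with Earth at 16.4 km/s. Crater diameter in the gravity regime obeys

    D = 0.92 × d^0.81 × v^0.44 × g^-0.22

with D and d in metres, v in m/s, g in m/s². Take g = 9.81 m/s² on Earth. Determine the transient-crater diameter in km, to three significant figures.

In SI units: v = 16400 m/s.
d^0.81 = 876^0.81 = 241.8
v^0.44 = 16400^0.44 = 71.54
g^-0.22 = 9.81^-0.22 = 0.6051
D = 0.92 × 241.8 × 71.54 × 0.6051 = 9630 m
   = 9.630 km

D ≈ 9.63 km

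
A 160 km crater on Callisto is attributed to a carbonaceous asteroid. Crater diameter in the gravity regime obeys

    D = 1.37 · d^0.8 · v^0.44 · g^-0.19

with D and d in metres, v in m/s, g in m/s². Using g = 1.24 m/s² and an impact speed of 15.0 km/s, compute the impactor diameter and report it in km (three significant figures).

Rearranging for d: d = [D / (1.37 · 15000^0.44 · 1.24^-0.19)]^(1/0.8).
D = 160000 m.
15000^0.44 = 68.78
1.24^-0.19 = 0.9600
Denominator = 1.37 × 68.78 × 0.9600 = 90.46
D / 90.46 = 160000 / 90.46 = 1769
d = 1769^(1/0.8) = 1769^1.25 = 11473 m

d ≈ 11.5 km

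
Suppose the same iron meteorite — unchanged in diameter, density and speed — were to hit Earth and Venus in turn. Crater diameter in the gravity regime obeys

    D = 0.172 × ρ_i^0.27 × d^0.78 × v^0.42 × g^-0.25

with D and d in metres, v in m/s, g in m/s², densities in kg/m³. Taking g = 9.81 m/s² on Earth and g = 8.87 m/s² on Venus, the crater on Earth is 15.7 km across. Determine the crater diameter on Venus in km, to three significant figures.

D ≈ 16.1 km

All impactor-dependent factors cancel in the ratio, leaving D_Venus/D_Earth = (g_Venus/g_Earth)^-0.25.
(8.87/9.81)^-0.25 = 0.9042^-0.25 = 1.025
D_Venus = 1.025 × 15.7 km = 16.1 km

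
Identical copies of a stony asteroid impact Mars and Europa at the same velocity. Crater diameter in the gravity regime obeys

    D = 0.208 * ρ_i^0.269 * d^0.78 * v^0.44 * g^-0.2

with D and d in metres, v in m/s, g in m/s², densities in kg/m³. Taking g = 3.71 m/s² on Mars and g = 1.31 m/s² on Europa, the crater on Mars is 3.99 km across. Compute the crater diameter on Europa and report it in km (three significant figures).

D ≈ 4.91 km

All impactor-dependent factors cancel in the ratio, leaving D_Europa/D_Mars = (g_Europa/g_Mars)^-0.2.
(1.31/3.71)^-0.2 = 0.3531^-0.2 = 1.231
D_Europa = 1.231 × 3.99 km = 4.91 km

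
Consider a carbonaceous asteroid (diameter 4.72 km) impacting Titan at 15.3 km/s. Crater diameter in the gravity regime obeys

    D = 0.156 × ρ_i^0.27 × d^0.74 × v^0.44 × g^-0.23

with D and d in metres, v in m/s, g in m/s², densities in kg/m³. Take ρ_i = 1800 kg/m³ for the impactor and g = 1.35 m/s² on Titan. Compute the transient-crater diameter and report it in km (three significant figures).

D ≈ 40.0 km

In SI units: d = 4720 m, v = 15300 m/s.
ρ_i^0.27 = 1800^0.27 = 7.567
d^0.74 = 4720^0.74 = 523.3
v^0.44 = 15300^0.44 = 69.38
g^-0.23 = 1.35^-0.23 = 0.9333
D = 0.156 × 7.567 × 523.3 × 69.38 × 0.9333 = 40000 m
   = 40.00 km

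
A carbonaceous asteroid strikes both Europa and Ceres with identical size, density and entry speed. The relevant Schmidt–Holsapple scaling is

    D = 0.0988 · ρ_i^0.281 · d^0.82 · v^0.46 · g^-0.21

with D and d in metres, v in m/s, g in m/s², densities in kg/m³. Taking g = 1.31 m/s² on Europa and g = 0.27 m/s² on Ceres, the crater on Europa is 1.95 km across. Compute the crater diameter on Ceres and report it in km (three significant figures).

All impactor-dependent factors cancel in the ratio, leaving D_Ceres/D_Europa = (g_Ceres/g_Europa)^-0.21.
(0.27/1.31)^-0.21 = 0.2061^-0.21 = 1.393
D_Ceres = 1.393 × 1.95 km = 2.72 km

D ≈ 2.72 km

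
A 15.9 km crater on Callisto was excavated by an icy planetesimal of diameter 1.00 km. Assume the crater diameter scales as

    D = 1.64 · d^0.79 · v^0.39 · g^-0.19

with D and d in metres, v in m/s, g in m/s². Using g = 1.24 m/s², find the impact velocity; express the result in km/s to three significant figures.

v ≈ 15.5 km/s

Rearranging for v: v = [D / (1.64 · 1000^0.79 · 1.24^-0.19)]^(1/0.39).
D = 15900 m.
1000^0.79 = 234.4
1.24^-0.19 = 0.9600
Denominator = 1.64 × 234.4 × 0.9600 = 369.0
D / 369.0 = 15900 / 369.0 = 43.09
v = 43.09^(1/0.39) = 43.09^2.5641 = 15513 m/s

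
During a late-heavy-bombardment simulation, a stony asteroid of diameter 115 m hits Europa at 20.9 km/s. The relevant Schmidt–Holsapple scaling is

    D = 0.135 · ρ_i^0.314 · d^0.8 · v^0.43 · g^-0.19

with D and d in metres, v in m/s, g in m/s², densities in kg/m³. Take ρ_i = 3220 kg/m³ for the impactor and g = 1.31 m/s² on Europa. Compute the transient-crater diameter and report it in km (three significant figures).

In SI units: v = 20900 m/s.
ρ_i^0.314 = 3220^0.314 = 12.63
d^0.8 = 115^0.8 = 44.52
v^0.43 = 20900^0.43 = 72.05
g^-0.19 = 1.31^-0.19 = 0.9500
D = 0.135 × 12.63 × 44.52 × 72.05 × 0.9500 = 5196 m
   = 5.196 km

D ≈ 5.20 km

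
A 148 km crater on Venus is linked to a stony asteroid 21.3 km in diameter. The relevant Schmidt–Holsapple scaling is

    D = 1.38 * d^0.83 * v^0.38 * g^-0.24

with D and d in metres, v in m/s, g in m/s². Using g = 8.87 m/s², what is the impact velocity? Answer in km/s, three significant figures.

Rearranging for v: v = [D / (1.38 · 21300^0.83 · 8.87^-0.24)]^(1/0.38).
D = 148000 m.
21300^0.83 = 3913
8.87^-0.24 = 0.5922
Denominator = 1.38 × 3913 × 0.5922 = 3198
D / 3198 = 148000 / 3198 = 46.28
v = 46.28^(1/0.38) = 46.28^2.6316 = 24135 m/s

v ≈ 24.1 km/s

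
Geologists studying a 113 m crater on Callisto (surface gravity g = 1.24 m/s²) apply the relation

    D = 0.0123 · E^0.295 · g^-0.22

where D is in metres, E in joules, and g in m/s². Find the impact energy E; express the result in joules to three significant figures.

Rearranging: E = [D / (0.0123 · g^-0.22)]^(1/0.295).
g^-0.22 = 1.24^-0.22 = 0.9538
D / (0.0123 × 0.9538) = 113 / (0.01173) = 9.633 × 10^3
E = (9.633 × 10^3)^3.3898 = 3.193 × 10^13 J

E ≈ 3.19 × 10^13 J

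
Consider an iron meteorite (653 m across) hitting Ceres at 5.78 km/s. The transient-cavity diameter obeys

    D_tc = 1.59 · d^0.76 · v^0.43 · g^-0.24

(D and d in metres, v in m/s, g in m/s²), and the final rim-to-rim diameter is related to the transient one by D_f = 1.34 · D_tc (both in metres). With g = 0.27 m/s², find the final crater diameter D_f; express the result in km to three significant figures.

v = 5780 m/s.
d^0.76 = 653^0.76 = 137.8
v^0.43 = 5780^0.43 = 41.46
g^-0.24 = 0.27^-0.24 = 1.369
D_tc = 1.59 × 137.8 × 41.46 × 1.369 = 12440 m
D_f = 1.34 × 12440 = 16670 m
     = 16.67 km

D_f ≈ 16.7 km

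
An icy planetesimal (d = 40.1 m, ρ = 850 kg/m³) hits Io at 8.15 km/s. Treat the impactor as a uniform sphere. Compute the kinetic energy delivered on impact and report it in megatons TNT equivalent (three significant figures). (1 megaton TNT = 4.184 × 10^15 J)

E ≈ 0.228 Mt TNT

v = 8150 m/s.
Mass m = (π/6) ρ d³ = (π/6) × 850 × (40.1)³ = 2.870 × 10^7 kg
E = ½ m v² = 0.5 × 2.870 × 10^7 × (8150)² = 9.532 × 10^14 J
   = 9.532 × 10^14 / 4.184×10^15 = 0.2278 Mt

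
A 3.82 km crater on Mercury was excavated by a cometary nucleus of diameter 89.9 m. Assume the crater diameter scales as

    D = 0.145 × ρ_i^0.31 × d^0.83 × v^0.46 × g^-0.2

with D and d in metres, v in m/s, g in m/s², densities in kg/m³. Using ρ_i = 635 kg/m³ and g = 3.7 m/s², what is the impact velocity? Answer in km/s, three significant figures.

v ≈ 27.7 km/s

Rearranging for v: v = [D / (0.145 · 635^0.31 · 89.9^0.83 · 3.7^-0.2)]^(1/0.46).
D = 3820 m.
635^0.31 = 7.394
89.9^0.83 = 41.84
3.7^-0.2 = 0.7698
Denominator = 0.145 × 7.394 × 41.84 × 0.7698 = 34.53
D / 34.53 = 3820 / 34.53 = 110.6
v = 110.6^(1/0.46) = 110.6^2.1739 = 27728 m/s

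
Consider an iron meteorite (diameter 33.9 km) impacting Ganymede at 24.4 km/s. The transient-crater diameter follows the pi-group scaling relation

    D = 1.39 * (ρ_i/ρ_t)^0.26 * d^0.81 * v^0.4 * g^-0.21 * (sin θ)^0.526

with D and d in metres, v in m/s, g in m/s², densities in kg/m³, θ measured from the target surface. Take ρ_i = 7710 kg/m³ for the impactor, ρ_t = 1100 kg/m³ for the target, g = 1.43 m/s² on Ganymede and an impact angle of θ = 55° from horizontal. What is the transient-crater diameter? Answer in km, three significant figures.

D ≈ 512 km

In SI units: d = 33900 m, v = 24400 m/s.
(ρ_i/ρ_t)^0.26 = (7710/1100)^0.26 = 1.659
d^0.81 = 33900^0.81 = 4672
v^0.4 = 24400^0.4 = 56.88
g^-0.21 = 1.43^-0.21 = 0.9276
(sin 55°)^0.526 = 0.8192^0.526 = 0.9004
D = 1.39 × 1.659 × 4672 × 56.88 × 0.9276 × 0.9004 = 5.118 × 10^5 m
   = 511.8 km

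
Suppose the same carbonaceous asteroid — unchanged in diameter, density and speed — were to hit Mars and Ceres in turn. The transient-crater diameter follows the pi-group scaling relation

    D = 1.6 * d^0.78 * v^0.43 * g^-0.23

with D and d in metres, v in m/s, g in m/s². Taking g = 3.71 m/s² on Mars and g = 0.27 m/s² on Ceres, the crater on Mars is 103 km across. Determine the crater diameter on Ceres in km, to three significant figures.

All impactor-dependent factors cancel in the ratio, leaving D_Ceres/D_Mars = (g_Ceres/g_Mars)^-0.23.
(0.27/3.71)^-0.23 = 0.07278^-0.23 = 1.827
D_Ceres = 1.827 × 103 km = 188 km

D ≈ 188 km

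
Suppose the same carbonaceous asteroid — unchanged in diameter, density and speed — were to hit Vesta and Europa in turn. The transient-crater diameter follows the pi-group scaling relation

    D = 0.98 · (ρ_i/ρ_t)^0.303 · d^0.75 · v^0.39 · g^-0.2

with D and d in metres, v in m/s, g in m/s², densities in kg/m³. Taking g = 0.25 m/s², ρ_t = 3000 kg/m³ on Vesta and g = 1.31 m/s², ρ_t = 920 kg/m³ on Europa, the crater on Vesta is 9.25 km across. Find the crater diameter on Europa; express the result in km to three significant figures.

The impactor-only factors (d, v, ρ_i) cancel in the ratio, leaving D_Europa/D_Vesta = (g_Europa/g_Vesta)^-0.2 · (ρ_t,Vesta/ρ_t,Europa)^0.303.
(1.31/0.25)^-0.2 = 5.240^-0.2 = 0.7180
(3000/920)^0.303 = 3.261^0.303 = 1.431
Ratio = 0.7180 × 1.431 = 1.027
D_Europa = 1.027 × 9.25 km = 9.50 km

D ≈ 9.50 km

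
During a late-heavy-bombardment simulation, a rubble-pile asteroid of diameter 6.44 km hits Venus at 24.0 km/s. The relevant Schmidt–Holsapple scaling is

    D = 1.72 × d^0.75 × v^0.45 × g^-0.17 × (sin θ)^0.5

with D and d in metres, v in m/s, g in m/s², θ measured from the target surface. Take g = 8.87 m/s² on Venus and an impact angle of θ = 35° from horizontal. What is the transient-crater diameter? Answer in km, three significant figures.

In SI units: d = 6440 m, v = 24000 m/s.
d^0.75 = 6440^0.75 = 718.9
v^0.45 = 24000^0.45 = 93.56
g^-0.17 = 8.87^-0.17 = 0.6900
(sin 35°)^0.5 = 0.5736^0.5 = 0.7574
D = 1.72 × 718.9 × 93.56 × 0.6900 × 0.7574 = 60459 m
   = 60.46 km

D ≈ 60.5 km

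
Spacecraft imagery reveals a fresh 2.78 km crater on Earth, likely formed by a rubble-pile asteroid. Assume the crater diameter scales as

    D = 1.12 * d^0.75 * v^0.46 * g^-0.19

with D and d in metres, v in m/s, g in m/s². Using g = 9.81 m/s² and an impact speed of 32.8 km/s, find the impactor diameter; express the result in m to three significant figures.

Rearranging for d: d = [D / (1.12 · 32800^0.46 · 9.81^-0.19)]^(1/0.75).
D = 2780 m.
32800^0.46 = 119.5
9.81^-0.19 = 0.6480
Denominator = 1.12 × 119.5 × 0.6480 = 86.73
D / 86.73 = 2780 / 86.73 = 32.05
d = 32.05^(1/0.75) = 32.05^1.3333 = 101.8 m

d ≈ 102 m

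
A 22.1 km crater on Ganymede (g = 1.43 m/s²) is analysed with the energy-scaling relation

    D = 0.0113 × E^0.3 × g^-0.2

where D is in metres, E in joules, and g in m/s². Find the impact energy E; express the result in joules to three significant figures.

Rearranging: E = [D / (0.0113 · g^-0.2)]^(1/0.3).
D = 22100 m.
g^-0.2 = 1.43^-0.2 = 0.9310
D / (0.0113 × 0.9310) = 22100 / (0.01052) = 2.101 × 10^6
E = (2.101 × 10^6)^3.3333 = 1.187 × 10^21 J

E ≈ 1.19 × 10^21 J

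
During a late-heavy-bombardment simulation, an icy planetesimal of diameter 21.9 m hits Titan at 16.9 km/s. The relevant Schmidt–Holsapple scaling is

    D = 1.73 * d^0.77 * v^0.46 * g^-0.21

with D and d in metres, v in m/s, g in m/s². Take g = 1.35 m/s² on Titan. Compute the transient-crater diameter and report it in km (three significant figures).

D ≈ 1.54 km

In SI units: v = 16900 m/s.
d^0.77 = 21.9^0.77 = 10.77
v^0.46 = 16900^0.46 = 88.07
g^-0.21 = 1.35^-0.21 = 0.9389
D = 1.73 × 10.77 × 88.07 × 0.9389 = 1541 m
   = 1.541 km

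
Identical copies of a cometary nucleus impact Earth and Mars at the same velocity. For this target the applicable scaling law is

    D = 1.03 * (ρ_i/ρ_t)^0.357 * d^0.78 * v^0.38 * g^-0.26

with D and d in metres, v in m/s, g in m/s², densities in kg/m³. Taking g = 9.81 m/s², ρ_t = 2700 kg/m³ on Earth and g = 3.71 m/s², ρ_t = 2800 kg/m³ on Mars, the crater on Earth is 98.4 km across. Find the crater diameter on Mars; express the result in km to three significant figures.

D ≈ 125 km

The impactor-only factors (d, v, ρ_i) cancel in the ratio, leaving D_Mars/D_Earth = (g_Mars/g_Earth)^-0.26 · (ρ_t,Earth/ρ_t,Mars)^0.357.
(3.71/9.81)^-0.26 = 0.3782^-0.26 = 1.288
(2700/2800)^0.357 = 0.9643^0.357 = 0.9871
Ratio = 1.288 × 0.9871 = 1.271
D_Mars = 1.271 × 98.4 km = 125 km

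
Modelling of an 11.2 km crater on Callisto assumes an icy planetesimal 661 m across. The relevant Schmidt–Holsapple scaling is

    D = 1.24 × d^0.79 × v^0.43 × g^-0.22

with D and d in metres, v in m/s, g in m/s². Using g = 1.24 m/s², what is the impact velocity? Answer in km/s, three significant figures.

v ≈ 11.6 km/s

Rearranging for v: v = [D / (1.24 · 661^0.79 · 1.24^-0.22)]^(1/0.43).
D = 11200 m.
661^0.79 = 169.0
1.24^-0.22 = 0.9538
Denominator = 1.24 × 169.0 × 0.9538 = 199.9
D / 199.9 = 11200 / 199.9 = 56.03
v = 56.03^(1/0.43) = 56.03^2.3256 = 11645 m/s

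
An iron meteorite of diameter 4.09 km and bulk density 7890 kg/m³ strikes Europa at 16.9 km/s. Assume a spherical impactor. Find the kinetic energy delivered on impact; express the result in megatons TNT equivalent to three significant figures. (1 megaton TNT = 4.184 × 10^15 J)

d = 4090 m; v = 16900 m/s.
Mass m = (π/6) ρ d³ = (π/6) × 7890 × (4090)³ = 2.826 × 10^14 kg
E = ½ m v² = 0.5 × 2.826 × 10^14 × (16900)² = 4.036 × 10^22 J
   = 4.036 × 10^22 / 4.184×10^15 = 9.646 × 10^6 Mt

E ≈ 9.65 × 10^6 Mt TNT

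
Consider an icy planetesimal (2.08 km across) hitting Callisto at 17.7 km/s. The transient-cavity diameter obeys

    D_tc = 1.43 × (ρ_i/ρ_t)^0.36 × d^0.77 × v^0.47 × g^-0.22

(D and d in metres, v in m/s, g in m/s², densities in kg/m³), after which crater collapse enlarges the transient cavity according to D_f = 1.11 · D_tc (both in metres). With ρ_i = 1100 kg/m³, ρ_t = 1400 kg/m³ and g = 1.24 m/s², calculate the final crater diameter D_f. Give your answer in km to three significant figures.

D_f ≈ 49.4 km

In SI: d = 2080 m, v = 17700 m/s.
(ρ_i/ρ_t)^0.36 = (1100/1400)^0.36 = 0.9168
d^0.77 = 2080^0.77 = 358.8
v^0.47 = 17700^0.47 = 99.21
g^-0.22 = 1.24^-0.22 = 0.9538
D_tc = 1.43 × 0.9168 × 358.8 × 99.21 × 0.9538 = 44510 m
D_f = 1.11 × 44510 = 49406 m
     = 49.41 km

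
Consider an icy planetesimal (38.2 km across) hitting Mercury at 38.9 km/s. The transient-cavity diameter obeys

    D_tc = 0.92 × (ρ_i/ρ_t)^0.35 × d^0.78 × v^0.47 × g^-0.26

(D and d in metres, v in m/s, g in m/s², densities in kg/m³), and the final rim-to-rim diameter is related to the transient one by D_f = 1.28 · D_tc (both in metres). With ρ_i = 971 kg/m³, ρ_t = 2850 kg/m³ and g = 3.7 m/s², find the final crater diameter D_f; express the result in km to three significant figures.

In SI: d = 38200 m, v = 38900 m/s.
(ρ_i/ρ_t)^0.35 = (971/2850)^0.35 = 0.6860
d^0.78 = 38200^0.78 = 3750
v^0.47 = 38900^0.47 = 143.6
g^-0.26 = 3.7^-0.26 = 0.7117
D_tc = 0.92 × 0.6860 × 3750 × 143.6 × 0.7117 = 2.419 × 10^5 m
D_f = 1.28 × 2.419 × 10^5 = 3.096 × 10^5 m
     = 309.6 km

D_f ≈ 310 km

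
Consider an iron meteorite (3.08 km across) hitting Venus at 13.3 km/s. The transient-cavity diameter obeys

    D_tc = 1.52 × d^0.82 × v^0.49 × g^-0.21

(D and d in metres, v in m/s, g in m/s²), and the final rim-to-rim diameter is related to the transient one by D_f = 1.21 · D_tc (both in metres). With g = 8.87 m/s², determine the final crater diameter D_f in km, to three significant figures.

D_f ≈ 88.5 km

In SI: d = 3080 m, v = 13300 m/s.
d^0.82 = 3080^0.82 = 725.5
v^0.49 = 13300^0.49 = 104.9
g^-0.21 = 8.87^-0.21 = 0.6323
D_tc = 1.52 × 725.5 × 104.9 × 0.6323 = 73140 m
D_f = 1.21 × 73140 = 88499 m
     = 88.50 km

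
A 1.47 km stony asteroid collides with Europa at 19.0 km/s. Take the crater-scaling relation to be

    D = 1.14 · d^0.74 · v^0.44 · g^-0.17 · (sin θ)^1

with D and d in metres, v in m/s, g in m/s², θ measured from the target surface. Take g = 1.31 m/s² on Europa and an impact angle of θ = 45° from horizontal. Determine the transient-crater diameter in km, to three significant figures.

In SI units: d = 1470 m, v = 19000 m/s.
d^0.74 = 1470^0.74 = 220.7
v^0.44 = 19000^0.44 = 76.32
g^-0.17 = 1.31^-0.17 = 0.9551
(sin 45°)^1 = 0.7071^1 = 0.7071
D = 1.14 × 220.7 × 76.32 × 0.9551 × 0.7071 = 12968 m
   = 12.97 km

D ≈ 13.0 km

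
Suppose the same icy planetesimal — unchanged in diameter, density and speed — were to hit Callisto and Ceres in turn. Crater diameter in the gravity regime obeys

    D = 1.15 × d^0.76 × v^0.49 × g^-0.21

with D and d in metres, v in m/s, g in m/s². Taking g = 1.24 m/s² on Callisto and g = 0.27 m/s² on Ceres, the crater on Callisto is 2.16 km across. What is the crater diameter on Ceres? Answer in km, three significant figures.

D ≈ 2.97 km

All impactor-dependent factors cancel in the ratio, leaving D_Ceres/D_Callisto = (g_Ceres/g_Callisto)^-0.21.
(0.27/1.24)^-0.21 = 0.2177^-0.21 = 1.377
D_Ceres = 1.377 × 2.16 km = 2.97 km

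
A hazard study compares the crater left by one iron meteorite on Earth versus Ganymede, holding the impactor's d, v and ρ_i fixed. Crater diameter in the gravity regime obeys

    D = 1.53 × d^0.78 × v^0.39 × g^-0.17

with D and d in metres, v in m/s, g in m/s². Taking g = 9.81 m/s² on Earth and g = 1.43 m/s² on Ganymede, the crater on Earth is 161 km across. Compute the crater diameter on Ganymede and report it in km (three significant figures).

All impactor-dependent factors cancel in the ratio, leaving D_Ganymede/D_Earth = (g_Ganymede/g_Earth)^-0.17.
(1.43/9.81)^-0.17 = 0.1458^-0.17 = 1.387
D_Ganymede = 1.387 × 161 km = 223 km

D ≈ 223 km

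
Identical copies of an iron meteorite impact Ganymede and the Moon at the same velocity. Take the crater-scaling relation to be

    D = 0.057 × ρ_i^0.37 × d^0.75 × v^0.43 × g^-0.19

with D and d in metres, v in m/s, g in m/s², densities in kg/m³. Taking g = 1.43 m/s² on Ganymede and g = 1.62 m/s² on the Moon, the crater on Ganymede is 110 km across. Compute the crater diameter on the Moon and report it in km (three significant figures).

D ≈ 107 km

All impactor-dependent factors cancel in the ratio, leaving D_Moon/D_Ganymede = (g_Moon/g_Ganymede)^-0.19.
(1.62/1.43)^-0.19 = 1.133^-0.19 = 0.9766
D_Moon = 0.9766 × 110 km = 107 km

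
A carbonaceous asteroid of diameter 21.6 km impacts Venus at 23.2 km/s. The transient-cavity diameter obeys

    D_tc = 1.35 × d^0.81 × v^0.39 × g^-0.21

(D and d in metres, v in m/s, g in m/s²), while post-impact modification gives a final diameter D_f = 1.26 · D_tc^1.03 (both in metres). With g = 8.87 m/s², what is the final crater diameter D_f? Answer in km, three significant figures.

In SI: d = 21600 m, v = 23200 m/s.
d^0.81 = 21600^0.81 = 3243
v^0.39 = 23200^0.39 = 50.41
g^-0.21 = 8.87^-0.21 = 0.6323
D_tc = 1.35 × 3243 × 50.41 × 0.6323 = 1.395 × 10^5 m
D_f = 1.26 × (1.395 × 10^5)^1.03 = 2.508 × 10^5 m
     = 250.8 km

D_f ≈ 251 km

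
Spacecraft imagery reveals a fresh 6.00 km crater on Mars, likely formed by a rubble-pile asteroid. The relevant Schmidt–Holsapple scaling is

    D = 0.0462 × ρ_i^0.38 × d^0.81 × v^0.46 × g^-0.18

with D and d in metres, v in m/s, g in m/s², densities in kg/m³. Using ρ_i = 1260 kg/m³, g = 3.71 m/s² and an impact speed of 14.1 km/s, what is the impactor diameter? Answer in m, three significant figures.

Rearranging for d: d = [D / (0.0462 · 1260^0.38 · 14100^0.46 · 3.71^-0.18)]^(1/0.81).
D = 6000 m.
1260^0.38 = 15.07
14100^0.46 = 81.03
3.71^-0.18 = 0.7898
Denominator = 0.0462 × 15.07 × 81.03 × 0.7898 = 44.56
D / 44.56 = 6000 / 44.56 = 134.6
d = 134.6^(1/0.81) = 134.6^1.2346 = 425.1 m

d ≈ 425 m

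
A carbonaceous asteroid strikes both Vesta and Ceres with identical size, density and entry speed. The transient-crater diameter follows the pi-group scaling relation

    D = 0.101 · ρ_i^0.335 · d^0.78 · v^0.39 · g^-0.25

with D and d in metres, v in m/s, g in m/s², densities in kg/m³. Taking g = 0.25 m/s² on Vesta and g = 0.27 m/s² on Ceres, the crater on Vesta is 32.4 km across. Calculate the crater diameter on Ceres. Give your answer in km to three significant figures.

All impactor-dependent factors cancel in the ratio, leaving D_Ceres/D_Vesta = (g_Ceres/g_Vesta)^-0.25.
(0.27/0.25)^-0.25 = 1.080^-0.25 = 0.9809
D_Ceres = 0.9809 × 32.4 km = 31.8 km

D ≈ 31.8 km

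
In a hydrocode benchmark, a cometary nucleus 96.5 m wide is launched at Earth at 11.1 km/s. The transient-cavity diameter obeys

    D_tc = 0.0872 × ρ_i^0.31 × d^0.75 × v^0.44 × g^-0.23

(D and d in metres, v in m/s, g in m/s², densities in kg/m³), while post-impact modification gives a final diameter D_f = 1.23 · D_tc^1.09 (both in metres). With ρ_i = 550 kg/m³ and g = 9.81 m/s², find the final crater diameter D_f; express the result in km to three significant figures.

D_f ≈ 1.50 km

v = 11100 m/s.
ρ_i^0.31 = 550^0.31 = 7.072
d^0.75 = 96.5^0.75 = 30.79
v^0.44 = 11100^0.44 = 60.25
g^-0.23 = 9.81^-0.23 = 0.5914
D_tc = 0.0872 × 7.072 × 30.79 × 60.25 × 0.5914 = 676.6 m
D_f = 1.23 × (676.6)^1.09 = 1496 m
     = 1.496 km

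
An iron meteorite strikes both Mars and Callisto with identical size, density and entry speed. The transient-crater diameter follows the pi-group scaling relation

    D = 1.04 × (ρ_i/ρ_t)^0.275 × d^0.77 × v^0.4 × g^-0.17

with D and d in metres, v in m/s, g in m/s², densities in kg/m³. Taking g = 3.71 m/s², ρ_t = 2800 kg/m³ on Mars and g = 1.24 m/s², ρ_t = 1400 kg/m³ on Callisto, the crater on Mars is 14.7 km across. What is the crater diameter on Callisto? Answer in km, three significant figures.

D ≈ 21.4 km

The impactor-only factors (d, v, ρ_i) cancel in the ratio, leaving D_Callisto/D_Mars = (g_Callisto/g_Mars)^-0.17 · (ρ_t,Mars/ρ_t,Callisto)^0.275.
(1.24/3.71)^-0.17 = 0.3342^-0.17 = 1.205
(2800/1400)^0.275 = 2.000^0.275 = 1.210
Ratio = 1.205 × 1.210 = 1.458
D_Callisto = 1.458 × 14.7 km = 21.4 km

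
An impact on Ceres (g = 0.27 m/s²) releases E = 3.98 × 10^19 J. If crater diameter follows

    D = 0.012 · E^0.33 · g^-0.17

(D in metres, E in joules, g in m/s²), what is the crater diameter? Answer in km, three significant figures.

E^0.33 = (3.98 × 10^19)^0.33 = 2.937 × 10^6
g^-0.17 = 0.27^-0.17 = 1.249
D = 0.012 × 2.937 × 10^6 × 1.249 = 44020 m
   = 44.02 km

D ≈ 44.0 km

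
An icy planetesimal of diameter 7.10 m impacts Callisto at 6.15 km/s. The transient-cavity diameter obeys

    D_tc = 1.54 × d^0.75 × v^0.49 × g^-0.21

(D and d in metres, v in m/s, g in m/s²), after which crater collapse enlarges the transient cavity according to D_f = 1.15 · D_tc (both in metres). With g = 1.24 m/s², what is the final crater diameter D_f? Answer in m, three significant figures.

D_f ≈ 529 m

v = 6150 m/s.
d^0.75 = 7.1^0.75 = 4.350
v^0.49 = 6150^0.49 = 71.87
g^-0.21 = 1.24^-0.21 = 0.9558
D_tc = 1.54 × 4.350 × 71.87 × 0.9558 = 460.2 m
D_f = 1.15 × 460.2 = 529.2 m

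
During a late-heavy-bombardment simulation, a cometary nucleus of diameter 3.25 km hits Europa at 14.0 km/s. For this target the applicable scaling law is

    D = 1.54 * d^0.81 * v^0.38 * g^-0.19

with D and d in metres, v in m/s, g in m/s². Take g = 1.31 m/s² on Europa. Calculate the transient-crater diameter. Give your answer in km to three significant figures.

In SI units: d = 3250 m, v = 14000 m/s.
d^0.81 = 3250^0.81 = 699.2
v^0.38 = 14000^0.38 = 37.63
g^-0.19 = 1.31^-0.19 = 0.9500
D = 1.54 × 699.2 × 37.63 × 0.9500 = 38493 m
   = 38.49 km

D ≈ 38.5 km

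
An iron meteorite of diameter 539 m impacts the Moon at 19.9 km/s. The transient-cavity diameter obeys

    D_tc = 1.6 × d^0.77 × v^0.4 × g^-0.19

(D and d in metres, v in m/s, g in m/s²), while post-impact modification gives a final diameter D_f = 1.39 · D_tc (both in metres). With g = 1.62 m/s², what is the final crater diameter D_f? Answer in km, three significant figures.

D_f ≈ 13.5 km

v = 19900 m/s.
d^0.77 = 539^0.77 = 126.9
v^0.4 = 19900^0.4 = 52.43
g^-0.19 = 1.62^-0.19 = 0.9124
D_tc = 1.6 × 126.9 × 52.43 × 0.9124 = 9713 m
D_f = 1.39 × 9713 = 13501 m
     = 13.50 km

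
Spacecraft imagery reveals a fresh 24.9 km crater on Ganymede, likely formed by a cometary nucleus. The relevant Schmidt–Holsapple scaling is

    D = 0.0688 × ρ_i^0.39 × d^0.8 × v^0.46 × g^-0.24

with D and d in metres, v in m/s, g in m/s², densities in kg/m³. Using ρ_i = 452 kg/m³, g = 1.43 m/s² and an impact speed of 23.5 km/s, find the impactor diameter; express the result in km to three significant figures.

d ≈ 1.54 km

Rearranging for d: d = [D / (0.0688 · 452^0.39 · 23500^0.46 · 1.43^-0.24)]^(1/0.8).
D = 24900 m.
452^0.39 = 10.85
23500^0.46 = 102.5
1.43^-0.24 = 0.9177
Denominator = 0.0688 × 10.85 × 102.5 × 0.9177 = 70.22
D / 70.22 = 24900 / 70.22 = 354.6
d = 354.6^(1/0.8) = 354.6^1.25 = 1539 m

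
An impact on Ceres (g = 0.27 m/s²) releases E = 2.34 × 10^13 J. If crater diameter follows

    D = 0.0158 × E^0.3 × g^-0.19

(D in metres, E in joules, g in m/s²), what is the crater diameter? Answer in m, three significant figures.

E^0.3 = (2.34 × 10^13)^0.3 = 1.025 × 10^4
g^-0.19 = 0.27^-0.19 = 1.282
D = 0.0158 × 1.025 × 10^4 × 1.282 = 207.6 m

D ≈ 208 m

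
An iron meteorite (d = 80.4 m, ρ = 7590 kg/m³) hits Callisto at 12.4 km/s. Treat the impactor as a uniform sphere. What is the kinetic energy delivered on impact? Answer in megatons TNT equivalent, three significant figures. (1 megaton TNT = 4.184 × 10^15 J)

E ≈ 38.0 Mt TNT

v = 12400 m/s.
Mass m = (π/6) ρ d³ = (π/6) × 7590 × (80.4)³ = 2.065 × 10^9 kg
E = ½ m v² = 0.5 × 2.065 × 10^9 × (12400)² = 1.588 × 10^17 J
   = 1.588 × 10^17 / 4.184×10^15 = 37.95 Mt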